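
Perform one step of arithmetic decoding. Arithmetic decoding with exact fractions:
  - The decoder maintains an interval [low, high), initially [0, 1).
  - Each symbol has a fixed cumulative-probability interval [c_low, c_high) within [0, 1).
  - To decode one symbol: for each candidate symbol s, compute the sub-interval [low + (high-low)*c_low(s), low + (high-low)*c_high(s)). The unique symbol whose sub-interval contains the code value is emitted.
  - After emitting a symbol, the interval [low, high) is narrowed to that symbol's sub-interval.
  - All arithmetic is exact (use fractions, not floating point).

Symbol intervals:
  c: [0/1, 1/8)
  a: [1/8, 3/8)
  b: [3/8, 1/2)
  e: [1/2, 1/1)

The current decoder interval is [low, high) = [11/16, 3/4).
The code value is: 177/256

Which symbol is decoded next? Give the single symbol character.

Interval width = high − low = 3/4 − 11/16 = 1/16
Scaled code = (code − low) / width = (177/256 − 11/16) / 1/16 = 1/16
  c: [0/1, 1/8) ← scaled code falls here ✓
  a: [1/8, 3/8) 
  b: [3/8, 1/2) 
  e: [1/2, 1/1) 

Answer: c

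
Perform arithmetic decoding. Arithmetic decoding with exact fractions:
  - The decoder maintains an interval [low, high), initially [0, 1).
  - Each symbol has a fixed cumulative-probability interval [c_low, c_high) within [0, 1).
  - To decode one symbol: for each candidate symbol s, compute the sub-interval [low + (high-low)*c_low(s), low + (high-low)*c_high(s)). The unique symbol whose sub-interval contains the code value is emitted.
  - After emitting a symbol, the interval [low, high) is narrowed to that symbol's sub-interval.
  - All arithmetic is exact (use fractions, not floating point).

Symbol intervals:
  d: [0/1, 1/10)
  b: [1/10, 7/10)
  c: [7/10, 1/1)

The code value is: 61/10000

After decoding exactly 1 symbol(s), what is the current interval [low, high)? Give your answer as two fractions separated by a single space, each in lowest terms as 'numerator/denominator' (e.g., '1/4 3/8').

Step 1: interval [0/1, 1/1), width = 1/1 - 0/1 = 1/1
  'd': [0/1 + 1/1*0/1, 0/1 + 1/1*1/10) = [0/1, 1/10) <- contains code 61/10000
  'b': [0/1 + 1/1*1/10, 0/1 + 1/1*7/10) = [1/10, 7/10)
  'c': [0/1 + 1/1*7/10, 0/1 + 1/1*1/1) = [7/10, 1/1)
  emit 'd', narrow to [0/1, 1/10)

Answer: 0/1 1/10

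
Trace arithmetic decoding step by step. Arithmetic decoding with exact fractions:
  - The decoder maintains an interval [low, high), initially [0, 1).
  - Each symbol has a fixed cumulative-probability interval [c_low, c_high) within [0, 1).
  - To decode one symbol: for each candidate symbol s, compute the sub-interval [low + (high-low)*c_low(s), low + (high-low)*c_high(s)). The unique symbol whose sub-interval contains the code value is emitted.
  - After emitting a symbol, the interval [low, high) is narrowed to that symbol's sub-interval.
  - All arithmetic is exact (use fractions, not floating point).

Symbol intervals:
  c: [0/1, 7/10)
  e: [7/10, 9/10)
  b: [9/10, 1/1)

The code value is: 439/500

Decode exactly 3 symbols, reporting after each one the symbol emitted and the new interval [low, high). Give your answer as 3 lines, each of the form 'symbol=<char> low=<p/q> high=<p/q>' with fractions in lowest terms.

Step 1: interval [0/1, 1/1), width = 1/1 - 0/1 = 1/1
  'c': [0/1 + 1/1*0/1, 0/1 + 1/1*7/10) = [0/1, 7/10)
  'e': [0/1 + 1/1*7/10, 0/1 + 1/1*9/10) = [7/10, 9/10) <- contains code 439/500
  'b': [0/1 + 1/1*9/10, 0/1 + 1/1*1/1) = [9/10, 1/1)
  emit 'e', narrow to [7/10, 9/10)
Step 2: interval [7/10, 9/10), width = 9/10 - 7/10 = 1/5
  'c': [7/10 + 1/5*0/1, 7/10 + 1/5*7/10) = [7/10, 21/25)
  'e': [7/10 + 1/5*7/10, 7/10 + 1/5*9/10) = [21/25, 22/25) <- contains code 439/500
  'b': [7/10 + 1/5*9/10, 7/10 + 1/5*1/1) = [22/25, 9/10)
  emit 'e', narrow to [21/25, 22/25)
Step 3: interval [21/25, 22/25), width = 22/25 - 21/25 = 1/25
  'c': [21/25 + 1/25*0/1, 21/25 + 1/25*7/10) = [21/25, 217/250)
  'e': [21/25 + 1/25*7/10, 21/25 + 1/25*9/10) = [217/250, 219/250)
  'b': [21/25 + 1/25*9/10, 21/25 + 1/25*1/1) = [219/250, 22/25) <- contains code 439/500
  emit 'b', narrow to [219/250, 22/25)

Answer: symbol=e low=7/10 high=9/10
symbol=e low=21/25 high=22/25
symbol=b low=219/250 high=22/25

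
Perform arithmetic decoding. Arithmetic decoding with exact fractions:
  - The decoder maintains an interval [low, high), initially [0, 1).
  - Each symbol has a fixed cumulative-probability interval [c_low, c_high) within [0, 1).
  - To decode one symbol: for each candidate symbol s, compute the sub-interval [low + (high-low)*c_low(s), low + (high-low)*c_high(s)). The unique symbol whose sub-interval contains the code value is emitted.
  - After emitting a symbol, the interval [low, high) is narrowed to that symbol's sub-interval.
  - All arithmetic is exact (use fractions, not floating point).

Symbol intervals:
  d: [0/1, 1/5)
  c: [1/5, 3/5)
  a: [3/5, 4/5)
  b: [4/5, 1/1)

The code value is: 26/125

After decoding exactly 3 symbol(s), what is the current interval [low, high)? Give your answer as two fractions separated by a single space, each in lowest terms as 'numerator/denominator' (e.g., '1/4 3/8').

Step 1: interval [0/1, 1/1), width = 1/1 - 0/1 = 1/1
  'd': [0/1 + 1/1*0/1, 0/1 + 1/1*1/5) = [0/1, 1/5)
  'c': [0/1 + 1/1*1/5, 0/1 + 1/1*3/5) = [1/5, 3/5) <- contains code 26/125
  'a': [0/1 + 1/1*3/5, 0/1 + 1/1*4/5) = [3/5, 4/5)
  'b': [0/1 + 1/1*4/5, 0/1 + 1/1*1/1) = [4/5, 1/1)
  emit 'c', narrow to [1/5, 3/5)
Step 2: interval [1/5, 3/5), width = 3/5 - 1/5 = 2/5
  'd': [1/5 + 2/5*0/1, 1/5 + 2/5*1/5) = [1/5, 7/25) <- contains code 26/125
  'c': [1/5 + 2/5*1/5, 1/5 + 2/5*3/5) = [7/25, 11/25)
  'a': [1/5 + 2/5*3/5, 1/5 + 2/5*4/5) = [11/25, 13/25)
  'b': [1/5 + 2/5*4/5, 1/5 + 2/5*1/1) = [13/25, 3/5)
  emit 'd', narrow to [1/5, 7/25)
Step 3: interval [1/5, 7/25), width = 7/25 - 1/5 = 2/25
  'd': [1/5 + 2/25*0/1, 1/5 + 2/25*1/5) = [1/5, 27/125) <- contains code 26/125
  'c': [1/5 + 2/25*1/5, 1/5 + 2/25*3/5) = [27/125, 31/125)
  'a': [1/5 + 2/25*3/5, 1/5 + 2/25*4/5) = [31/125, 33/125)
  'b': [1/5 + 2/25*4/5, 1/5 + 2/25*1/1) = [33/125, 7/25)
  emit 'd', narrow to [1/5, 27/125)

Answer: 1/5 27/125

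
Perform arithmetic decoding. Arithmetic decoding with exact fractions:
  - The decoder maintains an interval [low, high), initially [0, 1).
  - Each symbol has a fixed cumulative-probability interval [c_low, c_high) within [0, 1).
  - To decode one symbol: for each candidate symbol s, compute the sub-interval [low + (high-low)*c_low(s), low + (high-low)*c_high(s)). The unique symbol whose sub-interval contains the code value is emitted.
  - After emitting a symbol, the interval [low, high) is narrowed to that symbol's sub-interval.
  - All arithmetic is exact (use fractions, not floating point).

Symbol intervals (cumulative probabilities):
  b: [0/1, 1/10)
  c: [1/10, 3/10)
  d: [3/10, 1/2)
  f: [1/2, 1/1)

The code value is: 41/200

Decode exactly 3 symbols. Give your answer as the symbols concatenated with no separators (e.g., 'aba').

Answer: cfb

Derivation:
Step 1: interval [0/1, 1/1), width = 1/1 - 0/1 = 1/1
  'b': [0/1 + 1/1*0/1, 0/1 + 1/1*1/10) = [0/1, 1/10)
  'c': [0/1 + 1/1*1/10, 0/1 + 1/1*3/10) = [1/10, 3/10) <- contains code 41/200
  'd': [0/1 + 1/1*3/10, 0/1 + 1/1*1/2) = [3/10, 1/2)
  'f': [0/1 + 1/1*1/2, 0/1 + 1/1*1/1) = [1/2, 1/1)
  emit 'c', narrow to [1/10, 3/10)
Step 2: interval [1/10, 3/10), width = 3/10 - 1/10 = 1/5
  'b': [1/10 + 1/5*0/1, 1/10 + 1/5*1/10) = [1/10, 3/25)
  'c': [1/10 + 1/5*1/10, 1/10 + 1/5*3/10) = [3/25, 4/25)
  'd': [1/10 + 1/5*3/10, 1/10 + 1/5*1/2) = [4/25, 1/5)
  'f': [1/10 + 1/5*1/2, 1/10 + 1/5*1/1) = [1/5, 3/10) <- contains code 41/200
  emit 'f', narrow to [1/5, 3/10)
Step 3: interval [1/5, 3/10), width = 3/10 - 1/5 = 1/10
  'b': [1/5 + 1/10*0/1, 1/5 + 1/10*1/10) = [1/5, 21/100) <- contains code 41/200
  'c': [1/5 + 1/10*1/10, 1/5 + 1/10*3/10) = [21/100, 23/100)
  'd': [1/5 + 1/10*3/10, 1/5 + 1/10*1/2) = [23/100, 1/4)
  'f': [1/5 + 1/10*1/2, 1/5 + 1/10*1/1) = [1/4, 3/10)
  emit 'b', narrow to [1/5, 21/100)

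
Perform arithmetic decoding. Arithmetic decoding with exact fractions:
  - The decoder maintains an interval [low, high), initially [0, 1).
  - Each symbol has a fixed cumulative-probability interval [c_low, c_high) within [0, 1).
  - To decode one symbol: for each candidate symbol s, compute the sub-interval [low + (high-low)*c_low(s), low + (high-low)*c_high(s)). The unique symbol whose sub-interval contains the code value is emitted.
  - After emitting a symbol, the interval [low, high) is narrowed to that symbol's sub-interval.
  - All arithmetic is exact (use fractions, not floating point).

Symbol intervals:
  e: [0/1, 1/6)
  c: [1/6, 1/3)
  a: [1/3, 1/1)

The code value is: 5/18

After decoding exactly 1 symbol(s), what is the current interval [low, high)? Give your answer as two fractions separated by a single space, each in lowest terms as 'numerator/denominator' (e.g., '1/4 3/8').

Answer: 1/6 1/3

Derivation:
Step 1: interval [0/1, 1/1), width = 1/1 - 0/1 = 1/1
  'e': [0/1 + 1/1*0/1, 0/1 + 1/1*1/6) = [0/1, 1/6)
  'c': [0/1 + 1/1*1/6, 0/1 + 1/1*1/3) = [1/6, 1/3) <- contains code 5/18
  'a': [0/1 + 1/1*1/3, 0/1 + 1/1*1/1) = [1/3, 1/1)
  emit 'c', narrow to [1/6, 1/3)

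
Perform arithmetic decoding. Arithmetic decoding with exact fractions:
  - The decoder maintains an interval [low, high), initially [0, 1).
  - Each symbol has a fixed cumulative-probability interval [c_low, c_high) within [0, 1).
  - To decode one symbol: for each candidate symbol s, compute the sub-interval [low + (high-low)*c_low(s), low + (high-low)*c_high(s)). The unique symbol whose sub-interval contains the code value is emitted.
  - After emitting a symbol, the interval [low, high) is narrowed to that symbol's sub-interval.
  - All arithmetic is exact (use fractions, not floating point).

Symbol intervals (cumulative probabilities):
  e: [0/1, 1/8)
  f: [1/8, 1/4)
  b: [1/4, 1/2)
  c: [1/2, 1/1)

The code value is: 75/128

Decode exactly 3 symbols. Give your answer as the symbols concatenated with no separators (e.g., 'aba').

Step 1: interval [0/1, 1/1), width = 1/1 - 0/1 = 1/1
  'e': [0/1 + 1/1*0/1, 0/1 + 1/1*1/8) = [0/1, 1/8)
  'f': [0/1 + 1/1*1/8, 0/1 + 1/1*1/4) = [1/8, 1/4)
  'b': [0/1 + 1/1*1/4, 0/1 + 1/1*1/2) = [1/4, 1/2)
  'c': [0/1 + 1/1*1/2, 0/1 + 1/1*1/1) = [1/2, 1/1) <- contains code 75/128
  emit 'c', narrow to [1/2, 1/1)
Step 2: interval [1/2, 1/1), width = 1/1 - 1/2 = 1/2
  'e': [1/2 + 1/2*0/1, 1/2 + 1/2*1/8) = [1/2, 9/16)
  'f': [1/2 + 1/2*1/8, 1/2 + 1/2*1/4) = [9/16, 5/8) <- contains code 75/128
  'b': [1/2 + 1/2*1/4, 1/2 + 1/2*1/2) = [5/8, 3/4)
  'c': [1/2 + 1/2*1/2, 1/2 + 1/2*1/1) = [3/4, 1/1)
  emit 'f', narrow to [9/16, 5/8)
Step 3: interval [9/16, 5/8), width = 5/8 - 9/16 = 1/16
  'e': [9/16 + 1/16*0/1, 9/16 + 1/16*1/8) = [9/16, 73/128)
  'f': [9/16 + 1/16*1/8, 9/16 + 1/16*1/4) = [73/128, 37/64)
  'b': [9/16 + 1/16*1/4, 9/16 + 1/16*1/2) = [37/64, 19/32) <- contains code 75/128
  'c': [9/16 + 1/16*1/2, 9/16 + 1/16*1/1) = [19/32, 5/8)
  emit 'b', narrow to [37/64, 19/32)

Answer: cfb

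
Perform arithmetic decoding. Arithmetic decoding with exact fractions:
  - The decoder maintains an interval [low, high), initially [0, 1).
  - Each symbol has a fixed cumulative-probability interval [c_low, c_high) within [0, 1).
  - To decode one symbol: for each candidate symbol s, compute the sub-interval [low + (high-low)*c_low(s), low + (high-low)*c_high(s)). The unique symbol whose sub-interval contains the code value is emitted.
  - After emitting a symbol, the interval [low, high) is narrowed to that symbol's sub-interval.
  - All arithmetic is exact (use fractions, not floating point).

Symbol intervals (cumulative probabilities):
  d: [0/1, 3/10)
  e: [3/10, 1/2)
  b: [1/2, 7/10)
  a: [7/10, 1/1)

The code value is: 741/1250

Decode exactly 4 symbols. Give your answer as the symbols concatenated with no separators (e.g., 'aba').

Answer: beae

Derivation:
Step 1: interval [0/1, 1/1), width = 1/1 - 0/1 = 1/1
  'd': [0/1 + 1/1*0/1, 0/1 + 1/1*3/10) = [0/1, 3/10)
  'e': [0/1 + 1/1*3/10, 0/1 + 1/1*1/2) = [3/10, 1/2)
  'b': [0/1 + 1/1*1/2, 0/1 + 1/1*7/10) = [1/2, 7/10) <- contains code 741/1250
  'a': [0/1 + 1/1*7/10, 0/1 + 1/1*1/1) = [7/10, 1/1)
  emit 'b', narrow to [1/2, 7/10)
Step 2: interval [1/2, 7/10), width = 7/10 - 1/2 = 1/5
  'd': [1/2 + 1/5*0/1, 1/2 + 1/5*3/10) = [1/2, 14/25)
  'e': [1/2 + 1/5*3/10, 1/2 + 1/5*1/2) = [14/25, 3/5) <- contains code 741/1250
  'b': [1/2 + 1/5*1/2, 1/2 + 1/5*7/10) = [3/5, 16/25)
  'a': [1/2 + 1/5*7/10, 1/2 + 1/5*1/1) = [16/25, 7/10)
  emit 'e', narrow to [14/25, 3/5)
Step 3: interval [14/25, 3/5), width = 3/5 - 14/25 = 1/25
  'd': [14/25 + 1/25*0/1, 14/25 + 1/25*3/10) = [14/25, 143/250)
  'e': [14/25 + 1/25*3/10, 14/25 + 1/25*1/2) = [143/250, 29/50)
  'b': [14/25 + 1/25*1/2, 14/25 + 1/25*7/10) = [29/50, 147/250)
  'a': [14/25 + 1/25*7/10, 14/25 + 1/25*1/1) = [147/250, 3/5) <- contains code 741/1250
  emit 'a', narrow to [147/250, 3/5)
Step 4: interval [147/250, 3/5), width = 3/5 - 147/250 = 3/250
  'd': [147/250 + 3/250*0/1, 147/250 + 3/250*3/10) = [147/250, 1479/2500)
  'e': [147/250 + 3/250*3/10, 147/250 + 3/250*1/2) = [1479/2500, 297/500) <- contains code 741/1250
  'b': [147/250 + 3/250*1/2, 147/250 + 3/250*7/10) = [297/500, 1491/2500)
  'a': [147/250 + 3/250*7/10, 147/250 + 3/250*1/1) = [1491/2500, 3/5)
  emit 'e', narrow to [1479/2500, 297/500)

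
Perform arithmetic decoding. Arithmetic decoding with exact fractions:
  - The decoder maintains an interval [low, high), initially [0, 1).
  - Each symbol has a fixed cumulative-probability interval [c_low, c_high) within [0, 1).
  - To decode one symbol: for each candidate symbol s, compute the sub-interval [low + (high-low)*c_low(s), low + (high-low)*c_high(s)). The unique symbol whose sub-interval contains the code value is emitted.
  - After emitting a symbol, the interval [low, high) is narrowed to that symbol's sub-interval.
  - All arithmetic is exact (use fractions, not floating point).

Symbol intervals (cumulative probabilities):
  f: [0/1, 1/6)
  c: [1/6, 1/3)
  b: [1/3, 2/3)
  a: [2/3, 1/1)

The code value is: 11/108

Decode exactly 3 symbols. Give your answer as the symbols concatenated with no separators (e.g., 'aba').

Answer: fba

Derivation:
Step 1: interval [0/1, 1/1), width = 1/1 - 0/1 = 1/1
  'f': [0/1 + 1/1*0/1, 0/1 + 1/1*1/6) = [0/1, 1/6) <- contains code 11/108
  'c': [0/1 + 1/1*1/6, 0/1 + 1/1*1/3) = [1/6, 1/3)
  'b': [0/1 + 1/1*1/3, 0/1 + 1/1*2/3) = [1/3, 2/3)
  'a': [0/1 + 1/1*2/3, 0/1 + 1/1*1/1) = [2/3, 1/1)
  emit 'f', narrow to [0/1, 1/6)
Step 2: interval [0/1, 1/6), width = 1/6 - 0/1 = 1/6
  'f': [0/1 + 1/6*0/1, 0/1 + 1/6*1/6) = [0/1, 1/36)
  'c': [0/1 + 1/6*1/6, 0/1 + 1/6*1/3) = [1/36, 1/18)
  'b': [0/1 + 1/6*1/3, 0/1 + 1/6*2/3) = [1/18, 1/9) <- contains code 11/108
  'a': [0/1 + 1/6*2/3, 0/1 + 1/6*1/1) = [1/9, 1/6)
  emit 'b', narrow to [1/18, 1/9)
Step 3: interval [1/18, 1/9), width = 1/9 - 1/18 = 1/18
  'f': [1/18 + 1/18*0/1, 1/18 + 1/18*1/6) = [1/18, 7/108)
  'c': [1/18 + 1/18*1/6, 1/18 + 1/18*1/3) = [7/108, 2/27)
  'b': [1/18 + 1/18*1/3, 1/18 + 1/18*2/3) = [2/27, 5/54)
  'a': [1/18 + 1/18*2/3, 1/18 + 1/18*1/1) = [5/54, 1/9) <- contains code 11/108
  emit 'a', narrow to [5/54, 1/9)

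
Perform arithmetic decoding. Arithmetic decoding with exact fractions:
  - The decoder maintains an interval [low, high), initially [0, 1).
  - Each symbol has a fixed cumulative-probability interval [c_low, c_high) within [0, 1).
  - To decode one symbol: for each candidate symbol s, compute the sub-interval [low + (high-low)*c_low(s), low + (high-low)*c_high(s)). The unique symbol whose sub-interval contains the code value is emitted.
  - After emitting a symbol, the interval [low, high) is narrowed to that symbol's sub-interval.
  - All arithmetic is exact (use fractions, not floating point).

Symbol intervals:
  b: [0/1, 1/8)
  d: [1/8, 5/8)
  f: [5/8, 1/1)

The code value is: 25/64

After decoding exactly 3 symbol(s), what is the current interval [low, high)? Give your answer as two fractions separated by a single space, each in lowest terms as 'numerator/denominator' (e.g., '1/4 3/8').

Answer: 11/32 7/16

Derivation:
Step 1: interval [0/1, 1/1), width = 1/1 - 0/1 = 1/1
  'b': [0/1 + 1/1*0/1, 0/1 + 1/1*1/8) = [0/1, 1/8)
  'd': [0/1 + 1/1*1/8, 0/1 + 1/1*5/8) = [1/8, 5/8) <- contains code 25/64
  'f': [0/1 + 1/1*5/8, 0/1 + 1/1*1/1) = [5/8, 1/1)
  emit 'd', narrow to [1/8, 5/8)
Step 2: interval [1/8, 5/8), width = 5/8 - 1/8 = 1/2
  'b': [1/8 + 1/2*0/1, 1/8 + 1/2*1/8) = [1/8, 3/16)
  'd': [1/8 + 1/2*1/8, 1/8 + 1/2*5/8) = [3/16, 7/16) <- contains code 25/64
  'f': [1/8 + 1/2*5/8, 1/8 + 1/2*1/1) = [7/16, 5/8)
  emit 'd', narrow to [3/16, 7/16)
Step 3: interval [3/16, 7/16), width = 7/16 - 3/16 = 1/4
  'b': [3/16 + 1/4*0/1, 3/16 + 1/4*1/8) = [3/16, 7/32)
  'd': [3/16 + 1/4*1/8, 3/16 + 1/4*5/8) = [7/32, 11/32)
  'f': [3/16 + 1/4*5/8, 3/16 + 1/4*1/1) = [11/32, 7/16) <- contains code 25/64
  emit 'f', narrow to [11/32, 7/16)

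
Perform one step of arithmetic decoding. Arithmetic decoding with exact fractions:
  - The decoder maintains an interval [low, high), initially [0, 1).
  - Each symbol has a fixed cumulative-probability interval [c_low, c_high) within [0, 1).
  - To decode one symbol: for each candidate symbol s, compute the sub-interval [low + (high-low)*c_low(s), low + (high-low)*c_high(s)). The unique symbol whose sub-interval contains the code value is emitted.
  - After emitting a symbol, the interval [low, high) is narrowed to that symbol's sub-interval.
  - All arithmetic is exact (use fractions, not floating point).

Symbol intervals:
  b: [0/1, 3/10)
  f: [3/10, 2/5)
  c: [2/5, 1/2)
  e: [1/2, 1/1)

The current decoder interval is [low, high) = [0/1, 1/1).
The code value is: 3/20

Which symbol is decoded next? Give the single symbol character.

Interval width = high − low = 1/1 − 0/1 = 1/1
Scaled code = (code − low) / width = (3/20 − 0/1) / 1/1 = 3/20
  b: [0/1, 3/10) ← scaled code falls here ✓
  f: [3/10, 2/5) 
  c: [2/5, 1/2) 
  e: [1/2, 1/1) 

Answer: b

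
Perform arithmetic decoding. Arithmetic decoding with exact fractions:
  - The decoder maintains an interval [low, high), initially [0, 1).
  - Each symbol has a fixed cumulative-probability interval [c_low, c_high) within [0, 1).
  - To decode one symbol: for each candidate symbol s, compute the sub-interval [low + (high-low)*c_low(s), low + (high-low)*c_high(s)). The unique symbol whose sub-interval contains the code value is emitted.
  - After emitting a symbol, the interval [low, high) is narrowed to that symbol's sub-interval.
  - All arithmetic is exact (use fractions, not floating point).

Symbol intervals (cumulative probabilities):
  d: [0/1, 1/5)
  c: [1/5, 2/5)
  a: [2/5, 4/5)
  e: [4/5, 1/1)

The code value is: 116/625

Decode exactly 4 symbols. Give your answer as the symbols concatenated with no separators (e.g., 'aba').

Answer: deaa

Derivation:
Step 1: interval [0/1, 1/1), width = 1/1 - 0/1 = 1/1
  'd': [0/1 + 1/1*0/1, 0/1 + 1/1*1/5) = [0/1, 1/5) <- contains code 116/625
  'c': [0/1 + 1/1*1/5, 0/1 + 1/1*2/5) = [1/5, 2/5)
  'a': [0/1 + 1/1*2/5, 0/1 + 1/1*4/5) = [2/5, 4/5)
  'e': [0/1 + 1/1*4/5, 0/1 + 1/1*1/1) = [4/5, 1/1)
  emit 'd', narrow to [0/1, 1/5)
Step 2: interval [0/1, 1/5), width = 1/5 - 0/1 = 1/5
  'd': [0/1 + 1/5*0/1, 0/1 + 1/5*1/5) = [0/1, 1/25)
  'c': [0/1 + 1/5*1/5, 0/1 + 1/5*2/5) = [1/25, 2/25)
  'a': [0/1 + 1/5*2/5, 0/1 + 1/5*4/5) = [2/25, 4/25)
  'e': [0/1 + 1/5*4/5, 0/1 + 1/5*1/1) = [4/25, 1/5) <- contains code 116/625
  emit 'e', narrow to [4/25, 1/5)
Step 3: interval [4/25, 1/5), width = 1/5 - 4/25 = 1/25
  'd': [4/25 + 1/25*0/1, 4/25 + 1/25*1/5) = [4/25, 21/125)
  'c': [4/25 + 1/25*1/5, 4/25 + 1/25*2/5) = [21/125, 22/125)
  'a': [4/25 + 1/25*2/5, 4/25 + 1/25*4/5) = [22/125, 24/125) <- contains code 116/625
  'e': [4/25 + 1/25*4/5, 4/25 + 1/25*1/1) = [24/125, 1/5)
  emit 'a', narrow to [22/125, 24/125)
Step 4: interval [22/125, 24/125), width = 24/125 - 22/125 = 2/125
  'd': [22/125 + 2/125*0/1, 22/125 + 2/125*1/5) = [22/125, 112/625)
  'c': [22/125 + 2/125*1/5, 22/125 + 2/125*2/5) = [112/625, 114/625)
  'a': [22/125 + 2/125*2/5, 22/125 + 2/125*4/5) = [114/625, 118/625) <- contains code 116/625
  'e': [22/125 + 2/125*4/5, 22/125 + 2/125*1/1) = [118/625, 24/125)
  emit 'a', narrow to [114/625, 118/625)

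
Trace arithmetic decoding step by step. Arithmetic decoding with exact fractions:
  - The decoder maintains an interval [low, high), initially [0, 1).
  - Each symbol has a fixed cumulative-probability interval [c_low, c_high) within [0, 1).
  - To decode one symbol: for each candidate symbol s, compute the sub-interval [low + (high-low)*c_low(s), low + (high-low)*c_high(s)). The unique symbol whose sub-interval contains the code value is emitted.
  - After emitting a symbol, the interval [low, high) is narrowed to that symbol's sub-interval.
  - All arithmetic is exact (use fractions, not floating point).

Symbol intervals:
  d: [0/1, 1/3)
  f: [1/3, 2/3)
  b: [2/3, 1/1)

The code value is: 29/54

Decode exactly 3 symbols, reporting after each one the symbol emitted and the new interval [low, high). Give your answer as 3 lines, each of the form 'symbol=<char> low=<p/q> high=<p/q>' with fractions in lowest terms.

Step 1: interval [0/1, 1/1), width = 1/1 - 0/1 = 1/1
  'd': [0/1 + 1/1*0/1, 0/1 + 1/1*1/3) = [0/1, 1/3)
  'f': [0/1 + 1/1*1/3, 0/1 + 1/1*2/3) = [1/3, 2/3) <- contains code 29/54
  'b': [0/1 + 1/1*2/3, 0/1 + 1/1*1/1) = [2/3, 1/1)
  emit 'f', narrow to [1/3, 2/3)
Step 2: interval [1/3, 2/3), width = 2/3 - 1/3 = 1/3
  'd': [1/3 + 1/3*0/1, 1/3 + 1/3*1/3) = [1/3, 4/9)
  'f': [1/3 + 1/3*1/3, 1/3 + 1/3*2/3) = [4/9, 5/9) <- contains code 29/54
  'b': [1/3 + 1/3*2/3, 1/3 + 1/3*1/1) = [5/9, 2/3)
  emit 'f', narrow to [4/9, 5/9)
Step 3: interval [4/9, 5/9), width = 5/9 - 4/9 = 1/9
  'd': [4/9 + 1/9*0/1, 4/9 + 1/9*1/3) = [4/9, 13/27)
  'f': [4/9 + 1/9*1/3, 4/9 + 1/9*2/3) = [13/27, 14/27)
  'b': [4/9 + 1/9*2/3, 4/9 + 1/9*1/1) = [14/27, 5/9) <- contains code 29/54
  emit 'b', narrow to [14/27, 5/9)

Answer: symbol=f low=1/3 high=2/3
symbol=f low=4/9 high=5/9
symbol=b low=14/27 high=5/9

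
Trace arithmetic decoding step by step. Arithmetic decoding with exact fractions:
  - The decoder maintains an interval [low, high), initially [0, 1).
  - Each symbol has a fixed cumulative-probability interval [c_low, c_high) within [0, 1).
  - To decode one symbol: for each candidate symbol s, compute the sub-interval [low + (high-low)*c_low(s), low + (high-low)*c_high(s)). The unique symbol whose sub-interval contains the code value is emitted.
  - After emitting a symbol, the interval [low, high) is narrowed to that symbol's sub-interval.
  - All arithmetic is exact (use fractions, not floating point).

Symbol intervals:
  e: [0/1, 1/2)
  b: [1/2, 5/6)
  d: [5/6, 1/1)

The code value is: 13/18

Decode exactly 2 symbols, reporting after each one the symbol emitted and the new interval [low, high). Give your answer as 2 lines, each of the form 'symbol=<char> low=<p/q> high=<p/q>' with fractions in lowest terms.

Step 1: interval [0/1, 1/1), width = 1/1 - 0/1 = 1/1
  'e': [0/1 + 1/1*0/1, 0/1 + 1/1*1/2) = [0/1, 1/2)
  'b': [0/1 + 1/1*1/2, 0/1 + 1/1*5/6) = [1/2, 5/6) <- contains code 13/18
  'd': [0/1 + 1/1*5/6, 0/1 + 1/1*1/1) = [5/6, 1/1)
  emit 'b', narrow to [1/2, 5/6)
Step 2: interval [1/2, 5/6), width = 5/6 - 1/2 = 1/3
  'e': [1/2 + 1/3*0/1, 1/2 + 1/3*1/2) = [1/2, 2/3)
  'b': [1/2 + 1/3*1/2, 1/2 + 1/3*5/6) = [2/3, 7/9) <- contains code 13/18
  'd': [1/2 + 1/3*5/6, 1/2 + 1/3*1/1) = [7/9, 5/6)
  emit 'b', narrow to [2/3, 7/9)

Answer: symbol=b low=1/2 high=5/6
symbol=b low=2/3 high=7/9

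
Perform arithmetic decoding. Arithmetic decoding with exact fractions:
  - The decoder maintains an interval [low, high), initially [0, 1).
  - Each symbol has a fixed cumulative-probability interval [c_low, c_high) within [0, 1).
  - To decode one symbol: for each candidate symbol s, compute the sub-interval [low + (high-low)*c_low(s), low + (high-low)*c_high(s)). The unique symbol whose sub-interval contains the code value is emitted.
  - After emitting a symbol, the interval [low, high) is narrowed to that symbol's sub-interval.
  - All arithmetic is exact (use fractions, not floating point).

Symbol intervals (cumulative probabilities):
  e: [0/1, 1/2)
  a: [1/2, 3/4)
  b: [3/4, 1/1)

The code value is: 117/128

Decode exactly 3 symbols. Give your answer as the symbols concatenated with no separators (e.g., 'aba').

Step 1: interval [0/1, 1/1), width = 1/1 - 0/1 = 1/1
  'e': [0/1 + 1/1*0/1, 0/1 + 1/1*1/2) = [0/1, 1/2)
  'a': [0/1 + 1/1*1/2, 0/1 + 1/1*3/4) = [1/2, 3/4)
  'b': [0/1 + 1/1*3/4, 0/1 + 1/1*1/1) = [3/4, 1/1) <- contains code 117/128
  emit 'b', narrow to [3/4, 1/1)
Step 2: interval [3/4, 1/1), width = 1/1 - 3/4 = 1/4
  'e': [3/4 + 1/4*0/1, 3/4 + 1/4*1/2) = [3/4, 7/8)
  'a': [3/4 + 1/4*1/2, 3/4 + 1/4*3/4) = [7/8, 15/16) <- contains code 117/128
  'b': [3/4 + 1/4*3/4, 3/4 + 1/4*1/1) = [15/16, 1/1)
  emit 'a', narrow to [7/8, 15/16)
Step 3: interval [7/8, 15/16), width = 15/16 - 7/8 = 1/16
  'e': [7/8 + 1/16*0/1, 7/8 + 1/16*1/2) = [7/8, 29/32)
  'a': [7/8 + 1/16*1/2, 7/8 + 1/16*3/4) = [29/32, 59/64) <- contains code 117/128
  'b': [7/8 + 1/16*3/4, 7/8 + 1/16*1/1) = [59/64, 15/16)
  emit 'a', narrow to [29/32, 59/64)

Answer: baa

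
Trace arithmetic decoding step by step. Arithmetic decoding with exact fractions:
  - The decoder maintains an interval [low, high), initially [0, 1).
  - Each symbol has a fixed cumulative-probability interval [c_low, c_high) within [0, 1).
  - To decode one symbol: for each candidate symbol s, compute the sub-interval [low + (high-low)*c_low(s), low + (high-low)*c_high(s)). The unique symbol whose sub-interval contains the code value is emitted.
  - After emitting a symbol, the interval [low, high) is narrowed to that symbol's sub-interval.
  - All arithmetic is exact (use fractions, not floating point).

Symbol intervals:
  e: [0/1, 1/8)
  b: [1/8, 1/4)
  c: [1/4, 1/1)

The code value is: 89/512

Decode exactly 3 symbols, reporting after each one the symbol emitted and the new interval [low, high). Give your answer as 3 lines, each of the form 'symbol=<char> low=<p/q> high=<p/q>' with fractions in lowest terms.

Answer: symbol=b low=1/8 high=1/4
symbol=c low=5/32 high=1/4
symbol=b low=43/256 high=23/128

Derivation:
Step 1: interval [0/1, 1/1), width = 1/1 - 0/1 = 1/1
  'e': [0/1 + 1/1*0/1, 0/1 + 1/1*1/8) = [0/1, 1/8)
  'b': [0/1 + 1/1*1/8, 0/1 + 1/1*1/4) = [1/8, 1/4) <- contains code 89/512
  'c': [0/1 + 1/1*1/4, 0/1 + 1/1*1/1) = [1/4, 1/1)
  emit 'b', narrow to [1/8, 1/4)
Step 2: interval [1/8, 1/4), width = 1/4 - 1/8 = 1/8
  'e': [1/8 + 1/8*0/1, 1/8 + 1/8*1/8) = [1/8, 9/64)
  'b': [1/8 + 1/8*1/8, 1/8 + 1/8*1/4) = [9/64, 5/32)
  'c': [1/8 + 1/8*1/4, 1/8 + 1/8*1/1) = [5/32, 1/4) <- contains code 89/512
  emit 'c', narrow to [5/32, 1/4)
Step 3: interval [5/32, 1/4), width = 1/4 - 5/32 = 3/32
  'e': [5/32 + 3/32*0/1, 5/32 + 3/32*1/8) = [5/32, 43/256)
  'b': [5/32 + 3/32*1/8, 5/32 + 3/32*1/4) = [43/256, 23/128) <- contains code 89/512
  'c': [5/32 + 3/32*1/4, 5/32 + 3/32*1/1) = [23/128, 1/4)
  emit 'b', narrow to [43/256, 23/128)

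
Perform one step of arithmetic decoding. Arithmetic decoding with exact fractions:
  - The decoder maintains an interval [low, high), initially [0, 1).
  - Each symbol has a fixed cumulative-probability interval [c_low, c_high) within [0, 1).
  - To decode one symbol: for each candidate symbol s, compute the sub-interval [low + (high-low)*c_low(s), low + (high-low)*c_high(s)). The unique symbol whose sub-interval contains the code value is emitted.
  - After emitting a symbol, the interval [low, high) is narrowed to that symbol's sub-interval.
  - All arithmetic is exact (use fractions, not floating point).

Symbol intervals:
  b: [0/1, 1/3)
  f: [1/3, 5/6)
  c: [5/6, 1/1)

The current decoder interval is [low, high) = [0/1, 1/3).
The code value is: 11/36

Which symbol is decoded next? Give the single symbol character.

Interval width = high − low = 1/3 − 0/1 = 1/3
Scaled code = (code − low) / width = (11/36 − 0/1) / 1/3 = 11/12
  b: [0/1, 1/3) 
  f: [1/3, 5/6) 
  c: [5/6, 1/1) ← scaled code falls here ✓

Answer: c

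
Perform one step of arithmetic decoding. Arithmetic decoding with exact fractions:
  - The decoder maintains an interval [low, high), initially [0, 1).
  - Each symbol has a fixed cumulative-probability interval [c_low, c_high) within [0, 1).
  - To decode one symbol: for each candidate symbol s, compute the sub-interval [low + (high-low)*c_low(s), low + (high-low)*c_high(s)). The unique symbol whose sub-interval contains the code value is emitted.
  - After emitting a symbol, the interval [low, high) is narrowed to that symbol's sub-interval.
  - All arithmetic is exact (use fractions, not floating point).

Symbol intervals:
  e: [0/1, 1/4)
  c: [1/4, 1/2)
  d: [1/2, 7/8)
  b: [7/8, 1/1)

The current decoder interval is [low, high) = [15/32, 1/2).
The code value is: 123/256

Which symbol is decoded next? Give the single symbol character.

Answer: c

Derivation:
Interval width = high − low = 1/2 − 15/32 = 1/32
Scaled code = (code − low) / width = (123/256 − 15/32) / 1/32 = 3/8
  e: [0/1, 1/4) 
  c: [1/4, 1/2) ← scaled code falls here ✓
  d: [1/2, 7/8) 
  b: [7/8, 1/1) 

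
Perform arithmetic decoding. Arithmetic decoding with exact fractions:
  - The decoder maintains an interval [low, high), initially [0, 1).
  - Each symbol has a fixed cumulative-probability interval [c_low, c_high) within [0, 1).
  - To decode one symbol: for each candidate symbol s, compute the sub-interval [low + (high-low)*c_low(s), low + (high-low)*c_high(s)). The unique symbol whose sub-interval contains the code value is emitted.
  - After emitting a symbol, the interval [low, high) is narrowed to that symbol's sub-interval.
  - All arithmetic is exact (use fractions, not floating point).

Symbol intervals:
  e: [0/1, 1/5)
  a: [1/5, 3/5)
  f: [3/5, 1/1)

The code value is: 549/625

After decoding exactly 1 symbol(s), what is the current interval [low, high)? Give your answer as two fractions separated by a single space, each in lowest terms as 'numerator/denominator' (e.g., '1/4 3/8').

Step 1: interval [0/1, 1/1), width = 1/1 - 0/1 = 1/1
  'e': [0/1 + 1/1*0/1, 0/1 + 1/1*1/5) = [0/1, 1/5)
  'a': [0/1 + 1/1*1/5, 0/1 + 1/1*3/5) = [1/5, 3/5)
  'f': [0/1 + 1/1*3/5, 0/1 + 1/1*1/1) = [3/5, 1/1) <- contains code 549/625
  emit 'f', narrow to [3/5, 1/1)

Answer: 3/5 1/1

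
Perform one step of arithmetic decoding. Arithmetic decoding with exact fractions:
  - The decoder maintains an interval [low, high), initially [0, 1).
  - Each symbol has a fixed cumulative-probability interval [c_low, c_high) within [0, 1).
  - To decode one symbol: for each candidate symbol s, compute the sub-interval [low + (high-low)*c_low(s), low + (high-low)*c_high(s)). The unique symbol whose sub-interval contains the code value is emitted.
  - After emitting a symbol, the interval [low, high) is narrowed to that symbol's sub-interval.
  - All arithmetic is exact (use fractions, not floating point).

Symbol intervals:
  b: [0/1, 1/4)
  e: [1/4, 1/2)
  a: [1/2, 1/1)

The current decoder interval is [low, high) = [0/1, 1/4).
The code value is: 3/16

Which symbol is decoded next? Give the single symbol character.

Interval width = high − low = 1/4 − 0/1 = 1/4
Scaled code = (code − low) / width = (3/16 − 0/1) / 1/4 = 3/4
  b: [0/1, 1/4) 
  e: [1/4, 1/2) 
  a: [1/2, 1/1) ← scaled code falls here ✓

Answer: a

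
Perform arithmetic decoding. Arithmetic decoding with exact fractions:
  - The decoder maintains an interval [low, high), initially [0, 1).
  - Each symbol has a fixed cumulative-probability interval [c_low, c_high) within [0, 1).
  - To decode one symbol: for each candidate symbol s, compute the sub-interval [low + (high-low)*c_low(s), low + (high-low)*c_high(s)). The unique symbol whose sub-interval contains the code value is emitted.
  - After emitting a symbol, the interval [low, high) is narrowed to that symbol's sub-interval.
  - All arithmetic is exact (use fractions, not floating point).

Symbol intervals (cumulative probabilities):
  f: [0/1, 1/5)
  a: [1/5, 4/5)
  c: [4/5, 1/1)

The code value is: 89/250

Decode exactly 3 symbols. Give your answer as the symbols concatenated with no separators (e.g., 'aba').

Answer: aaf

Derivation:
Step 1: interval [0/1, 1/1), width = 1/1 - 0/1 = 1/1
  'f': [0/1 + 1/1*0/1, 0/1 + 1/1*1/5) = [0/1, 1/5)
  'a': [0/1 + 1/1*1/5, 0/1 + 1/1*4/5) = [1/5, 4/5) <- contains code 89/250
  'c': [0/1 + 1/1*4/5, 0/1 + 1/1*1/1) = [4/5, 1/1)
  emit 'a', narrow to [1/5, 4/5)
Step 2: interval [1/5, 4/5), width = 4/5 - 1/5 = 3/5
  'f': [1/5 + 3/5*0/1, 1/5 + 3/5*1/5) = [1/5, 8/25)
  'a': [1/5 + 3/5*1/5, 1/5 + 3/5*4/5) = [8/25, 17/25) <- contains code 89/250
  'c': [1/5 + 3/5*4/5, 1/5 + 3/5*1/1) = [17/25, 4/5)
  emit 'a', narrow to [8/25, 17/25)
Step 3: interval [8/25, 17/25), width = 17/25 - 8/25 = 9/25
  'f': [8/25 + 9/25*0/1, 8/25 + 9/25*1/5) = [8/25, 49/125) <- contains code 89/250
  'a': [8/25 + 9/25*1/5, 8/25 + 9/25*4/5) = [49/125, 76/125)
  'c': [8/25 + 9/25*4/5, 8/25 + 9/25*1/1) = [76/125, 17/25)
  emit 'f', narrow to [8/25, 49/125)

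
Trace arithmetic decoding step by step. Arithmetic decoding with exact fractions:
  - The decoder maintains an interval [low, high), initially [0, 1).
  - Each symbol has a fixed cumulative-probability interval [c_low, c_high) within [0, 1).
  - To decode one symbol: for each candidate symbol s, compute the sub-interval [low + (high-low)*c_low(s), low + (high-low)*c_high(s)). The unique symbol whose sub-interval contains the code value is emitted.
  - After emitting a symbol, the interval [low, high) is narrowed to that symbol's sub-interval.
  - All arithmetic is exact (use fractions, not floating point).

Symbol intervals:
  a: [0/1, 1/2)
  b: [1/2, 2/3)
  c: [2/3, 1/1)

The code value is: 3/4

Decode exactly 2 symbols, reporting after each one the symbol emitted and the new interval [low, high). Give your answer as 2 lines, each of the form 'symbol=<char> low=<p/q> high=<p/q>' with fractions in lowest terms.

Answer: symbol=c low=2/3 high=1/1
symbol=a low=2/3 high=5/6

Derivation:
Step 1: interval [0/1, 1/1), width = 1/1 - 0/1 = 1/1
  'a': [0/1 + 1/1*0/1, 0/1 + 1/1*1/2) = [0/1, 1/2)
  'b': [0/1 + 1/1*1/2, 0/1 + 1/1*2/3) = [1/2, 2/3)
  'c': [0/1 + 1/1*2/3, 0/1 + 1/1*1/1) = [2/3, 1/1) <- contains code 3/4
  emit 'c', narrow to [2/3, 1/1)
Step 2: interval [2/3, 1/1), width = 1/1 - 2/3 = 1/3
  'a': [2/3 + 1/3*0/1, 2/3 + 1/3*1/2) = [2/3, 5/6) <- contains code 3/4
  'b': [2/3 + 1/3*1/2, 2/3 + 1/3*2/3) = [5/6, 8/9)
  'c': [2/3 + 1/3*2/3, 2/3 + 1/3*1/1) = [8/9, 1/1)
  emit 'a', narrow to [2/3, 5/6)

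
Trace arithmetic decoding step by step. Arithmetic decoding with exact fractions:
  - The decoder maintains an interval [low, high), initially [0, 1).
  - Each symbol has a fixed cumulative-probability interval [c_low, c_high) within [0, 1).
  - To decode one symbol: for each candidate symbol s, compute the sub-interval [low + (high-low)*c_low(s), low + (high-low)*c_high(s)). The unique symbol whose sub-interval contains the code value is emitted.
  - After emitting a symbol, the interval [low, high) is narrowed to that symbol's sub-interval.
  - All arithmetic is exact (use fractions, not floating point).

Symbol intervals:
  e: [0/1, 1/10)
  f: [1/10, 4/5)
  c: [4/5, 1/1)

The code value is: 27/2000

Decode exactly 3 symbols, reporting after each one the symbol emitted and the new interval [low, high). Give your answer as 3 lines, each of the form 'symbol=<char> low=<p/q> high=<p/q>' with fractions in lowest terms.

Step 1: interval [0/1, 1/1), width = 1/1 - 0/1 = 1/1
  'e': [0/1 + 1/1*0/1, 0/1 + 1/1*1/10) = [0/1, 1/10) <- contains code 27/2000
  'f': [0/1 + 1/1*1/10, 0/1 + 1/1*4/5) = [1/10, 4/5)
  'c': [0/1 + 1/1*4/5, 0/1 + 1/1*1/1) = [4/5, 1/1)
  emit 'e', narrow to [0/1, 1/10)
Step 2: interval [0/1, 1/10), width = 1/10 - 0/1 = 1/10
  'e': [0/1 + 1/10*0/1, 0/1 + 1/10*1/10) = [0/1, 1/100)
  'f': [0/1 + 1/10*1/10, 0/1 + 1/10*4/5) = [1/100, 2/25) <- contains code 27/2000
  'c': [0/1 + 1/10*4/5, 0/1 + 1/10*1/1) = [2/25, 1/10)
  emit 'f', narrow to [1/100, 2/25)
Step 3: interval [1/100, 2/25), width = 2/25 - 1/100 = 7/100
  'e': [1/100 + 7/100*0/1, 1/100 + 7/100*1/10) = [1/100, 17/1000) <- contains code 27/2000
  'f': [1/100 + 7/100*1/10, 1/100 + 7/100*4/5) = [17/1000, 33/500)
  'c': [1/100 + 7/100*4/5, 1/100 + 7/100*1/1) = [33/500, 2/25)
  emit 'e', narrow to [1/100, 17/1000)

Answer: symbol=e low=0/1 high=1/10
symbol=f low=1/100 high=2/25
symbol=e low=1/100 high=17/1000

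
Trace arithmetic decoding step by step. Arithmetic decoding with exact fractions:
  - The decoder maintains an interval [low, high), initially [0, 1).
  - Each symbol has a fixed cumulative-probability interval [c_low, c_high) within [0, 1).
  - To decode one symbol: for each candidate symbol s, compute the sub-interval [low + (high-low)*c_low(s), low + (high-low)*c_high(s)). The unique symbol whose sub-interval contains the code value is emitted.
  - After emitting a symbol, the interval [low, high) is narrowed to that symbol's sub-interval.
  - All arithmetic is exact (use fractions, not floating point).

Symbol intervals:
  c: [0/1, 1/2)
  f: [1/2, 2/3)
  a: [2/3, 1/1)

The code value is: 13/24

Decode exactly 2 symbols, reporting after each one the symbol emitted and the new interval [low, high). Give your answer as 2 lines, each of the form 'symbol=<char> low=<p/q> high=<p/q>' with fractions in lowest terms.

Step 1: interval [0/1, 1/1), width = 1/1 - 0/1 = 1/1
  'c': [0/1 + 1/1*0/1, 0/1 + 1/1*1/2) = [0/1, 1/2)
  'f': [0/1 + 1/1*1/2, 0/1 + 1/1*2/3) = [1/2, 2/3) <- contains code 13/24
  'a': [0/1 + 1/1*2/3, 0/1 + 1/1*1/1) = [2/3, 1/1)
  emit 'f', narrow to [1/2, 2/3)
Step 2: interval [1/2, 2/3), width = 2/3 - 1/2 = 1/6
  'c': [1/2 + 1/6*0/1, 1/2 + 1/6*1/2) = [1/2, 7/12) <- contains code 13/24
  'f': [1/2 + 1/6*1/2, 1/2 + 1/6*2/3) = [7/12, 11/18)
  'a': [1/2 + 1/6*2/3, 1/2 + 1/6*1/1) = [11/18, 2/3)
  emit 'c', narrow to [1/2, 7/12)

Answer: symbol=f low=1/2 high=2/3
symbol=c low=1/2 high=7/12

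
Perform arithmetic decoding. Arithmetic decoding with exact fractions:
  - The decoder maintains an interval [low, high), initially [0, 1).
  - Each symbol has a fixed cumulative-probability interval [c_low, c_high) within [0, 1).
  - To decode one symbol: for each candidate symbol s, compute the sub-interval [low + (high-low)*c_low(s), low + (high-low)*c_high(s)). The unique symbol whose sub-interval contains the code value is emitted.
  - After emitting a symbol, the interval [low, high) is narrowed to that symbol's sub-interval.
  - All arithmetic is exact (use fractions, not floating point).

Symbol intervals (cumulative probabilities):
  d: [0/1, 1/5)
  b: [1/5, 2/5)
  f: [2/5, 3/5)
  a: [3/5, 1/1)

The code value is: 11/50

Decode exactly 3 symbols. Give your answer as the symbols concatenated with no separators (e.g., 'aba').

Answer: bdf

Derivation:
Step 1: interval [0/1, 1/1), width = 1/1 - 0/1 = 1/1
  'd': [0/1 + 1/1*0/1, 0/1 + 1/1*1/5) = [0/1, 1/5)
  'b': [0/1 + 1/1*1/5, 0/1 + 1/1*2/5) = [1/5, 2/5) <- contains code 11/50
  'f': [0/1 + 1/1*2/5, 0/1 + 1/1*3/5) = [2/5, 3/5)
  'a': [0/1 + 1/1*3/5, 0/1 + 1/1*1/1) = [3/5, 1/1)
  emit 'b', narrow to [1/5, 2/5)
Step 2: interval [1/5, 2/5), width = 2/5 - 1/5 = 1/5
  'd': [1/5 + 1/5*0/1, 1/5 + 1/5*1/5) = [1/5, 6/25) <- contains code 11/50
  'b': [1/5 + 1/5*1/5, 1/5 + 1/5*2/5) = [6/25, 7/25)
  'f': [1/5 + 1/5*2/5, 1/5 + 1/5*3/5) = [7/25, 8/25)
  'a': [1/5 + 1/5*3/5, 1/5 + 1/5*1/1) = [8/25, 2/5)
  emit 'd', narrow to [1/5, 6/25)
Step 3: interval [1/5, 6/25), width = 6/25 - 1/5 = 1/25
  'd': [1/5 + 1/25*0/1, 1/5 + 1/25*1/5) = [1/5, 26/125)
  'b': [1/5 + 1/25*1/5, 1/5 + 1/25*2/5) = [26/125, 27/125)
  'f': [1/5 + 1/25*2/5, 1/5 + 1/25*3/5) = [27/125, 28/125) <- contains code 11/50
  'a': [1/5 + 1/25*3/5, 1/5 + 1/25*1/1) = [28/125, 6/25)
  emit 'f', narrow to [27/125, 28/125)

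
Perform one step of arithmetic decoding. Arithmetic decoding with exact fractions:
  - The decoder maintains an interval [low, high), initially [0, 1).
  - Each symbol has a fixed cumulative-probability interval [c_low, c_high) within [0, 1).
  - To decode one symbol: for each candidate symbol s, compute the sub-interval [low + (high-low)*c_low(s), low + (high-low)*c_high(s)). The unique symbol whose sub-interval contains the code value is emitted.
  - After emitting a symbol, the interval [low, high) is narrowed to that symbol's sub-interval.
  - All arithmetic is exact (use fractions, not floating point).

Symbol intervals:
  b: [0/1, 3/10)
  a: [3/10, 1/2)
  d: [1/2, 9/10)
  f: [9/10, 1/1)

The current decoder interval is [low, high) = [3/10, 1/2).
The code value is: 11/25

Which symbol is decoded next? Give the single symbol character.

Interval width = high − low = 1/2 − 3/10 = 1/5
Scaled code = (code − low) / width = (11/25 − 3/10) / 1/5 = 7/10
  b: [0/1, 3/10) 
  a: [3/10, 1/2) 
  d: [1/2, 9/10) ← scaled code falls here ✓
  f: [9/10, 1/1) 

Answer: d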